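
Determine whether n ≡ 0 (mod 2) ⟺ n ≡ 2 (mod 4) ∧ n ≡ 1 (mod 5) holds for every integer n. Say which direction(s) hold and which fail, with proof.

Only the reverse direction holds.

Forward direction. This fails: n = 0 gives 0 ≡ 0 (mod 2) but 0 ≡ 0 (mod 4), so the conjunction on the right does not hold.

Converse. If n ≡ 2 (mod 4) and n ≡ 1 (mod 5), then by the Chinese remainder theorem n ≡ 6 (mod 20). Since 6 ≡ 0 (mod 2) and 2 ∣ 20, we get n ≡ 0 (mod 2).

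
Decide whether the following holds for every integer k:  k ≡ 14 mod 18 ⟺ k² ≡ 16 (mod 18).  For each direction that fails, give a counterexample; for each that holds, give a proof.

(⟸) This fails: take k = 4. Then 4² = 16 ≡ 16 (mod 18), yet 4 ≡ 4 (mod 18), not 14.

(⟹) Suppose k ≡ 14 mod 18. Write k = 18j + 14. Then (18j + 14)² = 324j² + 504j + 196 = 18(18j² + 28j + 10) + 16, so k² ≡ 16 (mod 18).

(⇒) holds; (⇐) fails.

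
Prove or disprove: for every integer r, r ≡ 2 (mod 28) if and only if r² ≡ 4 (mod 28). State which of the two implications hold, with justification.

Only the forward implication holds.

(→) Suppose r ≡ 2 (mod 28). Write r = 28j + 2. Then (28j + 2)² = 784j² + 112j + 4 = 28(28j² + 4j) + 4, so r² ≡ 4 (mod 28).

(←) This fails: take r = 12. Then 12² = 144 ≡ 4 (mod 28), yet 12 ≡ 12 (mod 28), not 2.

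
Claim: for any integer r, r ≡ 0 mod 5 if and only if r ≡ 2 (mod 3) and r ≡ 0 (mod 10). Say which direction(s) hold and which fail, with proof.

Not equivalent: only (⇐) holds.

(→) This fails: r = 0 gives 0 ≡ 0 (mod 5) but 0 ≡ 0 (mod 3), so the conjunction on the right does not hold.

(←) Conversely, if r ≡ 2 (mod 3) and r ≡ 0 (mod 10), then by the Chinese remainder theorem r ≡ 20 (mod 30). Since 20 ≡ 0 (mod 5) and 5 ∣ 30, we get r ≡ 0 (mod 5).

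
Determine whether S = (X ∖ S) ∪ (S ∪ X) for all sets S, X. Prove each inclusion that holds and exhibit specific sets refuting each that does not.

(⟹) Let x ∈ S. Then either x ∈ S and x ∉ X; or x ∈ S ∩ X. In each case x ∈ (X ∖ S) ∪ (S ∪ X), so S ⊆ (X ∖ S) ∪ (S ∪ X).

(⟸) This inclusion fails. Take S = ∅, X = {1}; then 1 ∈ (X ∖ S) ∪ (S ∪ X) but 1 ∉ S.

Only the forward inclusion holds.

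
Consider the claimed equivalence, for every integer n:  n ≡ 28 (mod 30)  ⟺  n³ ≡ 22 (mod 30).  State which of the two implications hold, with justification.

(⟸) Suppose n³ ≡ 22 (mod 30). The only residue r in {0, …, 29} with r³ ≡ 22 (mod 30) is r = 28, so n ≡ 28 (mod 30).

(⟹) Suppose n ≡ 28 (mod 30). Write n = 30j + 28. Then (30j + 28)³ = 27000j³ + 75600j² + 70560j + 21952 = 30(900j³ + 2520j² + 2352j + 731) + 22, so n³ ≡ 22 (mod 30).

The biconditional holds.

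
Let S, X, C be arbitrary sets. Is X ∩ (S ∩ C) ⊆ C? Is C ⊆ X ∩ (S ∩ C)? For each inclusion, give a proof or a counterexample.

(⊆) holds; (⊇) fails.

(⟹) Let x ∈ X ∩ (S ∩ C). Then x ∈ S ∩ X ∩ C, from which x ∈ C.

(⟸) This inclusion fails. Take S = ∅, X = ∅, C = {1}; then 1 ∈ C but 1 ∉ X ∩ (S ∩ C).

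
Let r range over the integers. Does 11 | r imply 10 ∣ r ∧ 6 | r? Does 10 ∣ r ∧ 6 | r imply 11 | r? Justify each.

(⇒) fails and (⇐) fails.

[⇒] This fails: take r = 11. Certainly 11 ∣ 11, but 10 ∤ 11.

[⇐] This fails: take r = 30. Both 10 ∣ 30 and 6 ∣ 30, yet 30 is not a multiple of 11 (since 30 = 2·11 + 8), so 11 ∤ 30.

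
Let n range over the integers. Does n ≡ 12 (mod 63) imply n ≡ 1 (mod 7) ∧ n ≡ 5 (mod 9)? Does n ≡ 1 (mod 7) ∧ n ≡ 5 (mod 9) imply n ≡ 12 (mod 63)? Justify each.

Neither direction holds.

[⇒] This fails: n = 12 gives 12 ≡ 12 (mod 63) but 12 ≡ 5 (mod 7), so the conjunction on the right does not hold.

[⇐] This fails: n = 50 satisfies both congruences on the right (50 ≡ 1 mod 7 and 50 ≡ 5 mod 9) yet 50 ≡ 50 (mod 63), not 12.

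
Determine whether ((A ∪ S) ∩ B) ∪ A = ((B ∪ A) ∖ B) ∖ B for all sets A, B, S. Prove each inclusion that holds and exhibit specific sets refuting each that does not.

(⊆) This inclusion fails. Take A = {1}, B = {1}, S = ∅; then 1 ∈ ((A ∪ S) ∩ B) ∪ A but 1 ∉ ((B ∪ A) ∖ B) ∖ B.

(⊇) Let x ∈ ((B ∪ A) ∖ B) ∖ B. Then either x ∈ A and x ∉ B, S; or x ∈ A ∩ S and x ∉ B. In each case x ∈ ((A ∪ S) ∩ B) ∪ A, so ((B ∪ A) ∖ B) ∖ B ⊆ ((A ∪ S) ∩ B) ∪ A.

The sets are not equal: only the reverse inclusion holds.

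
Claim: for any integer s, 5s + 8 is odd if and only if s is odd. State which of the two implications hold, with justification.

Forward direction. Suppose 5s + 8 is odd. Since 5 is odd, 5s and s have the same parity, so 5s + 8 ≡ s + 8 (mod 2). As 8 is even, 5s + 8 is odd exactly when s is odd. Thus s is odd.

Converse. Suppose s is odd; write s = 2j + 1. Then 5s + 8 = 5·(2j + 1) + 8 = 2·5j + 13, which is odd.

Equivalent; both directions hold.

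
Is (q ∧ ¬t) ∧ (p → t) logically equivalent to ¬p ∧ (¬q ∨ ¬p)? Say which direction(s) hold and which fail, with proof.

Not equivalent: only (⇒) holds.

(⟹) Assume the antecedent. If p is true, the antecedent cannot hold. If p is false, ¬p ∧ (¬q ∨ ¬p) reduces to true regardless of the other variables. Either way ¬p ∧ (¬q ∨ ¬p) holds.

(⟸) This fails. Under p = F, t = F, q = F, the left side is false but the right side is true.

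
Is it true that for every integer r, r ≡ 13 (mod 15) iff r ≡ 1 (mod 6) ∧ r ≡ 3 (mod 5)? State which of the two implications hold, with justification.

[⇒] This fails: r = 28 gives 28 ≡ 13 (mod 15) but 28 ≡ 4 (mod 6), so the conjunction on the right does not hold.

[⇐] Conversely, if r ≡ 1 (mod 6) and r ≡ 3 (mod 5), then by the Chinese remainder theorem r ≡ 13 (mod 30). Since 13 ≡ 13 (mod 15) and 15 ∣ 30, we get r ≡ 13 (mod 15).

Only the reverse direction holds.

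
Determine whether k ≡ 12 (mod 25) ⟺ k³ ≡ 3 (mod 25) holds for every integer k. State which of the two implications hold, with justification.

The biconditional holds.

(→) Suppose k ≡ 12 (mod 25). Write k = 25j + 12. Then (25j + 12)³ = 15625j³ + 22500j² + 10800j + 1728 = 25(625j³ + 900j² + 432j + 69) + 3, so k³ ≡ 3 (mod 25).

(←) Conversely, suppose k³ ≡ 3 (mod 25). The only residue r in {0, …, 24} with r³ ≡ 3 (mod 25) is r = 12, so k ≡ 12 (mod 25).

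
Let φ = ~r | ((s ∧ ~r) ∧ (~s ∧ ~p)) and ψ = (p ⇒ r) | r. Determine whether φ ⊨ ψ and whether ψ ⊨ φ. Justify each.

(→) This fails. Under r = F, p = T, s = F, the left side is true but the right side is false.

(←) This fails. Under r = T, p = F, s = F, the left side is false but the right side is true.

(⇒) fails and (⇐) fails.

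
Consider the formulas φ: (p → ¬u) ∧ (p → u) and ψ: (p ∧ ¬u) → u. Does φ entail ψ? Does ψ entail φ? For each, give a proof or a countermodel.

(⇒) holds; (⇐) fails.

(⟹) Assume the antecedent. If p is true, the antecedent cannot hold. If p is false, (p ∧ ¬u) → u reduces to true regardless of the other variables. Either way (p ∧ ¬u) → u holds.

(⟸) This fails. Under p = T, u = T, the left side is false but the right side is true.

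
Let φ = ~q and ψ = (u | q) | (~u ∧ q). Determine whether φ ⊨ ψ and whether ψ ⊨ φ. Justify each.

Neither implication holds.

(⟹) This fails. Under q = F, u = F, the left side is true but the right side is false.

(⟸) This fails. Under q = T, u = F, the left side is false but the right side is true.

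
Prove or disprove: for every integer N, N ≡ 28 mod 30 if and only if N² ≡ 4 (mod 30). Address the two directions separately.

The forward direction holds; the converse fails.

[⇒] Suppose N ≡ 28 mod 30. Write N = 30j + 28. Then (30j + 28)² = 900j² + 1680j + 784 = 30(30j² + 56j + 26) + 4, so N² ≡ 4 (mod 30).

[⇐] This fails: take N = 2. Then 2² = 4 ≡ 4 (mod 30), yet 2 ≡ 2 (mod 30), not 28.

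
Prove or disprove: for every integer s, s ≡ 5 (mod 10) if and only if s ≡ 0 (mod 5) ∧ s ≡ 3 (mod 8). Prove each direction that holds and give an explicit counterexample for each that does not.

Only the reverse direction holds.

(⇒) This fails: s = 25 gives 25 ≡ 5 (mod 10) but 25 ≡ 1 (mod 8), so the conjunction on the right does not hold.

(⇐) Conversely, if s ≡ 0 (mod 5) and s ≡ 3 (mod 8), then by the Chinese remainder theorem s ≡ 35 (mod 40). Since 35 ≡ 5 (mod 10) and 10 ∣ 40, we get s ≡ 5 (mod 10).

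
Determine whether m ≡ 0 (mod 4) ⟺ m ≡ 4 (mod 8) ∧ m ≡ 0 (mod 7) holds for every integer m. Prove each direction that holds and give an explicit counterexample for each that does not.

The forward direction fails; the converse holds.

Forward direction. This fails: m = 0 gives 0 ≡ 0 (mod 4) but 0 ≡ 0 (mod 8), so the conjunction on the right does not hold.

Converse. If m ≡ 4 (mod 8) and m ≡ 0 (mod 7), then by the Chinese remainder theorem m ≡ 28 (mod 56). Since 28 ≡ 0 (mod 4) and 4 ∣ 56, we get m ≡ 0 (mod 4).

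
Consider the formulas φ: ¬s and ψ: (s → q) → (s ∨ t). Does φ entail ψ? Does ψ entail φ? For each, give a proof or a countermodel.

(⇒) This fails. Under t = F, s = F, q = F, the left side is true but the right side is false.

(⇐) This fails. Under t = F, s = T, q = F, the left side is false but the right side is true.

Both directions fail.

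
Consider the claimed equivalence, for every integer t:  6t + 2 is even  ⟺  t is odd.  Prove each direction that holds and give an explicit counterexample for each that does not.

Forward direction. This fails: take t = 6. Then 6t + 2 = 38, which is even, yet t = 6 is even, not odd.

Converse. Suppose t is odd. Since 6 is even, 6t is even for every t, so 6t + 2 has the same parity as 2, which is even. Hence 6t + 2 is even.

The forward direction fails; the converse holds.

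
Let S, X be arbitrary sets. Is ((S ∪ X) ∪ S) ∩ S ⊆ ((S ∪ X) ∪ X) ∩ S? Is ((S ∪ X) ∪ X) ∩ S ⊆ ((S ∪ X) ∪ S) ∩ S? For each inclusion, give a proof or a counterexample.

(⊇) Let x ∈ ((S ∪ X) ∪ X) ∩ S. Then either x ∈ S and x ∉ X; or x ∈ S ∩ X. In each case x ∈ ((S ∪ X) ∪ S) ∩ S, so ((S ∪ X) ∪ X) ∩ S ⊆ ((S ∪ X) ∪ S) ∩ S.

(⊆) Let x ∈ ((S ∪ X) ∪ S) ∩ S. Then either x ∈ S and x ∉ X; or x ∈ S ∩ X. In each case x ∈ ((S ∪ X) ∪ X) ∩ S, so ((S ∪ X) ∪ S) ∩ S ⊆ ((S ∪ X) ∪ X) ∩ S.

Both inclusions hold.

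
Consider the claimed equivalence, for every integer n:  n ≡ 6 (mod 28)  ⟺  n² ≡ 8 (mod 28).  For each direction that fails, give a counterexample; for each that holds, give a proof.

(→) Suppose n ≡ 6 (mod 28). Write n = 28j + 6. Then (28j + 6)² = 784j² + 336j + 36 = 28(28j² + 12j + 1) + 8, so n² ≡ 8 (mod 28).

(←) This fails: take n = 8. Then 8² = 64 ≡ 8 (mod 28), yet 8 ≡ 8 (mod 28), not 6.

(⇒) holds; (⇐) fails.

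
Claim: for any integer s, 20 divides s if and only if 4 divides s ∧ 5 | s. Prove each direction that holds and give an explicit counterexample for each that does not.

Both directions hold; the statement is true.

Forward direction. If 20 ∣ s, write s = 20q. Since 20 = 5·4, s = 4·(5q), so 4 ∣ s; and since 20 = 4·5, s = 5·(4q), so 5 ∣ s.

Converse. Suppose 4 ∣ s and 5 ∣ s. Any common multiple of 4 and 5 is a multiple of their lcm; here gcd(4, 5) = 1, so lcm(4, 5) = 4·5 = 20, so 20 ∣ s.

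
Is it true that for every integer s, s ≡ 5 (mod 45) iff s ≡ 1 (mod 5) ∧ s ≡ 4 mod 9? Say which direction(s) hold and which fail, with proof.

(⇒) This fails: s = 5 gives 5 ≡ 5 (mod 45) but 5 ≡ 0 (mod 5), so the conjunction on the right does not hold.

(⇐) This fails: s = 31 satisfies both congruences on the right (31 ≡ 1 mod 5 and 31 ≡ 4 mod 9) yet 31 ≡ 31 (mod 45), not 5.

Both directions fail.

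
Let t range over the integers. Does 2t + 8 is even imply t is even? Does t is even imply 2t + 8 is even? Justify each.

The forward direction fails; the converse holds.

(←) Suppose t is even. Since 2 is even, 2t is even for every t, so 2t + 8 has the same parity as 8, which is even. Hence 2t + 8 is even.

(→) This fails: take t = 7. Then 2t + 8 = 22, which is even, yet t = 7 is odd, not even.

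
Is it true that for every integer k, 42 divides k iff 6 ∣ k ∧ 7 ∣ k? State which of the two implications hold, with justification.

Both implications hold.

Forward direction. If 42 ∣ k, write k = 42q. Since 42 = 7·6, k = 6·(7q), so 6 ∣ k; and since 42 = 6·7, k = 7·(6q), so 7 ∣ k.

Converse. Suppose 6 ∣ k and 7 ∣ k. Any common multiple of 6 and 7 is a multiple of their lcm; here gcd(6, 7) = 1, so lcm(6, 7) = 6·7 = 42, so 42 ∣ k.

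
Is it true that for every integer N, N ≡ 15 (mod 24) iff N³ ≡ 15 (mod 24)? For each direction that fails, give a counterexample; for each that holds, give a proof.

(⇒) Suppose N ≡ 15 (mod 24). Write N = 24j + 15. Then (24j + 15)³ = 13824j³ + 25920j² + 16200j + 3375 = 24(576j³ + 1080j² + 675j + 140) + 15, so N³ ≡ 15 (mod 24).

(⇐) Conversely, suppose N³ ≡ 15 (mod 24). The only residue r in {0, …, 23} with r³ ≡ 15 (mod 24) is r = 15, so N ≡ 15 (mod 24).

Both directions hold.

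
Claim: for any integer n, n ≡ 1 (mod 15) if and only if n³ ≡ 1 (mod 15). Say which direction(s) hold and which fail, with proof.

(→) Suppose n ≡ 1 (mod 15). Write n = 15j + 1. Then (15j + 1)³ = 3375j³ + 675j² + 45j + 1 = 15(225j³ + 45j² + 3j) + 1, so n³ ≡ 1 (mod 15).

(←) Conversely, suppose n³ ≡ 1 (mod 15). The only residue r in {0, …, 14} with r³ ≡ 1 (mod 15) is r = 1, so n ≡ 1 (mod 15).

Both directions hold; the statement is true.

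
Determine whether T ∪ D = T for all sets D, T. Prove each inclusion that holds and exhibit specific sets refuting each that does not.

The sets are not equal: only the reverse inclusion holds.

(⟹) This inclusion fails. Take D = {1}, T = ∅; then 1 ∈ T ∪ D but 1 ∉ T.

(⟸) Let x ∈ T. Then either x ∈ T and x ∉ D; or x ∈ D ∩ T. In each case x ∈ T ∪ D, so T ⊆ T ∪ D.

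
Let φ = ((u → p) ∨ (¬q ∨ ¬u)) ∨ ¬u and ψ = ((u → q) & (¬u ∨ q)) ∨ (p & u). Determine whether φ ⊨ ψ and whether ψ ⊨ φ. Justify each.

Forward direction. This fails. Under q = F, u = T, p = F, the left side is true but the right side is false.

Converse. This fails. Under q = T, u = T, p = F, the left side is false but the right side is true.

Neither direction holds.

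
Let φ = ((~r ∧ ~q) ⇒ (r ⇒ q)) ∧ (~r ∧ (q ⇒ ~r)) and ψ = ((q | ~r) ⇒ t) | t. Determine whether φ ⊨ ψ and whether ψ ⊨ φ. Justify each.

(→) This fails. Under r = F, q = F, t = F, the left side is true but the right side is false.

(←) This fails. Under r = T, q = F, t = F, the left side is false but the right side is true.

Both directions fail.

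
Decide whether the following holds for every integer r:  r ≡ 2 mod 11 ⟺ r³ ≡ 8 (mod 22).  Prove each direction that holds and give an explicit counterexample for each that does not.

The forward direction fails; the converse holds.

(⇒) This fails: take r = 13. Then 13 ≡ 2 (mod 11), but 13³ = 2197 ≡ 19 (mod 22), not 8.

(⇐) Conversely, the residues r modulo 22 with r³ ≡ 8 (mod 22) are exactly {2}, and each is ≡ 2 (mod 11).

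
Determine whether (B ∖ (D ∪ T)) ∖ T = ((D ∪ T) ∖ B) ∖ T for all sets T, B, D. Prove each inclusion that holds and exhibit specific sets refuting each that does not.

(⟹) This inclusion fails. Take T = ∅, B = {1}, D = ∅; then 1 ∈ (B ∖ (D ∪ T)) ∖ T but 1 ∉ ((D ∪ T) ∖ B) ∖ T.

(⟸) This inclusion fails. Take T = ∅, B = ∅, D = {1}; then 1 ∈ ((D ∪ T) ∖ B) ∖ T but 1 ∉ (B ∖ (D ∪ T)) ∖ T.

Both inclusions fail.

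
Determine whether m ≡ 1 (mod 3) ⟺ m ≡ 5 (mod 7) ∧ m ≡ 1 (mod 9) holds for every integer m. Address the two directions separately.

[⇐] If m ≡ 5 (mod 7) and m ≡ 1 (mod 9), then by the Chinese remainder theorem m ≡ 19 (mod 63). Since 19 ≡ 1 (mod 3) and 3 ∣ 63, we get m ≡ 1 (mod 3).

[⇒] This fails: m = 1 gives 1 ≡ 1 (mod 3) but 1 ≡ 1 (mod 7), so the conjunction on the right does not hold.

Only the reverse direction holds.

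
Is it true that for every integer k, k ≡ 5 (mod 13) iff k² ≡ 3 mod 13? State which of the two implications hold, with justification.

(→) This fails: take k = 5. Then 5 ≡ 5 (mod 13), but 5² = 25 ≡ 12 (mod 13), not 3.

(←) This fails: take k = 4. Then 4² = 16 ≡ 3 (mod 13), yet 4 ≡ 4 (mod 13), not 5.

Neither implication holds.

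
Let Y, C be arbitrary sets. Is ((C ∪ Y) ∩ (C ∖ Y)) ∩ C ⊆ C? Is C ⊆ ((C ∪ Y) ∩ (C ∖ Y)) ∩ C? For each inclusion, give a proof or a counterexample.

Forward inclusion. Let x ∈ ((C ∪ Y) ∩ (C ∖ Y)) ∩ C. Then x ∈ C and x ∉ Y, from which x ∈ C.

Reverse inclusion. This inclusion fails. Take Y = {1}, C = {1}; then 1 ∈ C but 1 ∉ ((C ∪ Y) ∩ (C ∖ Y)) ∩ C.

The sets are not equal: only the forward inclusion holds.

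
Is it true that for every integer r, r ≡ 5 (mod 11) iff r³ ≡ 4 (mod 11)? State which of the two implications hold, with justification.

Both implications hold.

[⇐] Suppose r³ ≡ 4 (mod 11). The only residue r in {0, …, 10} with r³ ≡ 4 (mod 11) is r = 5, so r ≡ 5 (mod 11).

[⇒] Suppose r ≡ 5 (mod 11). Write r = 11j + 5. Then (11j + 5)³ = 1331j³ + 1815j² + 825j + 125 = 11(121j³ + 165j² + 75j + 11) + 4, so r³ ≡ 4 (mod 11).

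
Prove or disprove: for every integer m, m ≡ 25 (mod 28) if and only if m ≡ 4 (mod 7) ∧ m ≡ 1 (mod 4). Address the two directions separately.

Both directions hold.

[⇐] If m ≡ 4 (mod 7) and m ≡ 1 (mod 4), then by the Chinese remainder theorem m ≡ 25 (mod 28). This is exactly m ≡ 25 (mod 28).

[⇒] Suppose m ≡ 25 (mod 28); write m = 28j + 25. Since 7 ∣ 28, reducing mod 7 gives m ≡ 25 ≡ 4 (mod 7); since 4 ∣ 28, reducing mod 4 gives m ≡ 25 ≡ 1 (mod 4).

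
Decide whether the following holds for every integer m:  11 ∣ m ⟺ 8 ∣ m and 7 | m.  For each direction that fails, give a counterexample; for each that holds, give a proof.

Forward direction. This fails: take m = 11. Certainly 11 ∣ 11, but 8 ∤ 11.

Converse. This fails: take m = 56. Both 8 ∣ 56 and 7 ∣ 56, yet 56 is not a multiple of 11 (since 56 = 5·11 + 1), so 11 ∤ 56.

Neither implication holds.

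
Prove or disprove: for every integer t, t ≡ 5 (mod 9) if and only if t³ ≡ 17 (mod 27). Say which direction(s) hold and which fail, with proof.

Both directions hold; the statement is true.

(⇐) The residues r modulo 27 with r³ ≡ 17 (mod 27) are exactly {5, 14, 23}, and each is ≡ 5 (mod 9).

(⇒) Suppose t ≡ 5 (mod 9). Working modulo 27, t ∈ {5, 14, 23}; for each such r, r³ ≡ 17 (mod 27).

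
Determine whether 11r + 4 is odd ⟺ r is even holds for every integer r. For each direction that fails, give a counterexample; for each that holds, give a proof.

Neither implication holds.

Forward direction. This fails: r = 3 gives 11r + 4 = 37, which is odd, but 3 is odd, not even.

Converse. This also fails: r = 0 is even, but 11r + 4 = 4 is even, not odd.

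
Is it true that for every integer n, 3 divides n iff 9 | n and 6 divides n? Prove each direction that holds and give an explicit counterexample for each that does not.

Only the reverse direction holds.

(⟹) This fails: take n = 3. Certainly 3 ∣ 3, but 9 ∤ 3.

(⟸) Suppose 9 ∣ n and 6 ∣ n. Any common multiple of 9 and 6 is a multiple of their lcm; here lcm(9, 6) = 9·6/gcd(9, 6) = 54/3 = 18, so 18 ∣ n. Since 3 ∣ 18, it follows that 3 ∣ n.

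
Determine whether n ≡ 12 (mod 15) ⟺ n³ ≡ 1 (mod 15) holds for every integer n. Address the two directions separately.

Neither direction holds.

(→) This fails: take n = 12. Then 12 ≡ 12 (mod 15), but 12³ = 1728 ≡ 3 (mod 15), not 1.

(←) This fails: take n = 1. Then 1³ = 1 ≡ 1 (mod 15), yet 1 ≡ 1 (mod 15), not 12.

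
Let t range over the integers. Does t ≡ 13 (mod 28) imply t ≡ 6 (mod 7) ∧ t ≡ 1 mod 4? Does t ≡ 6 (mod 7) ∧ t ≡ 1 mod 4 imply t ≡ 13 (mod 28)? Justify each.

Both implications hold.

(→) Suppose t ≡ 13 (mod 28); write t = 28j + 13. Since 7 ∣ 28, reducing mod 7 gives t ≡ 13 ≡ 6 (mod 7); since 4 ∣ 28, reducing mod 4 gives t ≡ 13 ≡ 1 (mod 4).

(←) Conversely, if t ≡ 6 (mod 7) and t ≡ 1 (mod 4), then by the Chinese remainder theorem t ≡ 13 (mod 28). This is exactly t ≡ 13 (mod 28).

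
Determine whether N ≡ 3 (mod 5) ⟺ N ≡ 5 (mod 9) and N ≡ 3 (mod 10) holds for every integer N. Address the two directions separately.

Only the reverse direction holds.

Forward direction. This fails: N = 33 gives 33 ≡ 3 (mod 5) but 33 ≡ 6 (mod 9), so the conjunction on the right does not hold.

Converse. If N ≡ 5 (mod 9) and N ≡ 3 (mod 10), then by the Chinese remainder theorem N ≡ 23 (mod 90). Since 23 ≡ 3 (mod 5) and 5 ∣ 90, we get N ≡ 3 (mod 5).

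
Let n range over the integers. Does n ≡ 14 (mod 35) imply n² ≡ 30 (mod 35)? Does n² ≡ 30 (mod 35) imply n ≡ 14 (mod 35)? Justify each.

(→) This fails: take n = 14. Then 14 ≡ 14 (mod 35), but 14² = 196 ≡ 21 (mod 35), not 30.

(←) This fails: take n = 10. Then 10² = 100 ≡ 30 (mod 35), yet 10 ≡ 10 (mod 35), not 14.

Neither direction holds.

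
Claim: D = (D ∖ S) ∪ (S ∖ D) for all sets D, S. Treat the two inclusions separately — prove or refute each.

(⊆) This inclusion fails. Take D = {1}, S = {1}; then 1 ∈ D but 1 ∉ (D ∖ S) ∪ (S ∖ D).

(⊇) This inclusion fails. Take D = ∅, S = {1}; then 1 ∈ (D ∖ S) ∪ (S ∖ D) but 1 ∉ D.

Both inclusions fail.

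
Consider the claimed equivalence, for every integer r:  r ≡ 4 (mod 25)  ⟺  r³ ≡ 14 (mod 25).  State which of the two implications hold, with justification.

(⟸) Suppose r³ ≡ 14 (mod 25). The only residue r in {0, …, 24} with r³ ≡ 14 (mod 25) is r = 4, so r ≡ 4 (mod 25).

(⟹) Suppose r ≡ 4 (mod 25). Write r = 25j + 4. Then (25j + 4)³ = 15625j³ + 7500j² + 1200j + 64 = 25(625j³ + 300j² + 48j + 2) + 14, so r³ ≡ 14 (mod 25).

Both implications hold.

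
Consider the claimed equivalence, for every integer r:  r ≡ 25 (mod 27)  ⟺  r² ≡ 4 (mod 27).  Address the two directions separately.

(⇐) This fails: take r = 2. Then 2² = 4 ≡ 4 (mod 27), yet 2 ≡ 2 (mod 27), not 25.

(⇒) Suppose r ≡ 25 (mod 27). Write r = 27j + 25. Then (27j + 25)² = 729j² + 1350j + 625 = 27(27j² + 50j + 23) + 4, so r² ≡ 4 (mod 27).

Only the forward direction holds.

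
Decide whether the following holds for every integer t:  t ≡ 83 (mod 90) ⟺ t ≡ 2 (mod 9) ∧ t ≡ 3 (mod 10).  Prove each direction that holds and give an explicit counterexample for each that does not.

Equivalent; both directions hold.

(→) Suppose t ≡ 83 (mod 90); write t = 90j + 83. Since 9 ∣ 90, reducing mod 9 gives t ≡ 83 ≡ 2 (mod 9); since 10 ∣ 90, reducing mod 10 gives t ≡ 83 ≡ 3 (mod 10).

(←) Conversely, if t ≡ 2 (mod 9) and t ≡ 3 (mod 10), then by the Chinese remainder theorem t ≡ 83 (mod 90). This is exactly t ≡ 83 (mod 90).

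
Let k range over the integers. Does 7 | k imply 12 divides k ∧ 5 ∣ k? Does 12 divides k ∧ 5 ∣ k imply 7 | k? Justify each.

(⇒) This fails: take k = 7. Certainly 7 ∣ 7, but 12 ∤ 7.

(⇐) This fails: take k = 60. Both 12 ∣ 60 and 5 ∣ 60, yet 60 is not a multiple of 7 (since 60 = 8·7 + 4), so 7 ∤ 60.

Both directions fail.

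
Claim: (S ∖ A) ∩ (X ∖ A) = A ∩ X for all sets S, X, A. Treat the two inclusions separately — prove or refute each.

Neither inclusion holds.

Forward inclusion. This inclusion fails. Take S = {1}, X = {1}, A = ∅; then 1 ∈ (S ∖ A) ∩ (X ∖ A) but 1 ∉ A ∩ X.

Reverse inclusion. This inclusion fails. Take S = ∅, X = {1}, A = {1}; then 1 ∈ A ∩ X but 1 ∉ (S ∖ A) ∩ (X ∖ A).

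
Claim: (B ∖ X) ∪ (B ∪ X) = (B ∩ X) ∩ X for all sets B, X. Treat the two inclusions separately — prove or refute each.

(⊇) Let x ∈ (B ∩ X) ∩ X. Then x ∈ B ∩ X, from which x ∈ (B ∖ X) ∪ (B ∪ X).

(⊆) This inclusion fails. Take B = {1}, X = ∅; then 1 ∈ (B ∖ X) ∪ (B ∪ X) but 1 ∉ (B ∩ X) ∩ X.

Only the reverse inclusion holds.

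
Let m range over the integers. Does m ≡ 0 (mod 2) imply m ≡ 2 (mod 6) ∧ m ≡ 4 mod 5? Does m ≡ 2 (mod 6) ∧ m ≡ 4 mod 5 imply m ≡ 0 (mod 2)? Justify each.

(←) If m ≡ 2 (mod 6) and m ≡ 4 (mod 5), then by the Chinese remainder theorem m ≡ 14 (mod 30). Since 14 ≡ 0 (mod 2) and 2 ∣ 30, we get m ≡ 0 (mod 2).

(→) This fails: m = 0 gives 0 ≡ 0 (mod 2) but 0 ≡ 0 (mod 6), so the conjunction on the right does not hold.

Only the reverse direction holds.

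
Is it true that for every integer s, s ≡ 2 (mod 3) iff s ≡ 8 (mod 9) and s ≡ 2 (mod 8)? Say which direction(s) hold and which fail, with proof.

Forward direction. This fails: s = 2 gives 2 ≡ 2 (mod 3) but 2 ≡ 2 (mod 9), so the conjunction on the right does not hold.

Converse. If s ≡ 8 (mod 9) and s ≡ 2 (mod 8), then by the Chinese remainder theorem s ≡ 26 (mod 72). Since 26 ≡ 2 (mod 3) and 3 ∣ 72, we get s ≡ 2 (mod 3).

Not equivalent: only (⇐) holds.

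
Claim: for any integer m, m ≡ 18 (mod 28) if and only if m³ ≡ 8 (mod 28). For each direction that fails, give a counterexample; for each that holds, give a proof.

(⇒) Suppose m ≡ 18 (mod 28). Write m = 28j + 18. Then (28j + 18)³ = 21952j³ + 42336j² + 27216j + 5832 = 28(784j³ + 1512j² + 972j + 208) + 8, so m³ ≡ 8 (mod 28).

(⇐) This fails: take m = 2. Then 2³ = 8 ≡ 8 (mod 28), yet 2 ≡ 2 (mod 28), not 18.

The forward direction holds; the converse fails.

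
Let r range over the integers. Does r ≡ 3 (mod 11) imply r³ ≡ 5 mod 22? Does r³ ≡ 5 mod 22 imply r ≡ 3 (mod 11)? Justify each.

Only the reverse direction holds.

[⇒] This fails: take r = 14. Then 14 ≡ 3 (mod 11), but 14³ = 2744 ≡ 16 (mod 22), not 5.

[⇐] Conversely, the residues r modulo 22 with r³ ≡ 5 (mod 22) are exactly {3}, and each is ≡ 3 (mod 11).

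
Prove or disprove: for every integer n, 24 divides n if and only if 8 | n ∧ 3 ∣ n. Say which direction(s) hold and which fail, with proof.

(⇒) If 24 ∣ n, write n = 24q. Since 24 = 3·8, n = 8·(3q), so 8 ∣ n; and since 24 = 8·3, n = 3·(8q), so 3 ∣ n.

(⇐) Suppose 8 ∣ n and 3 ∣ n. Any common multiple of 8 and 3 is a multiple of their lcm; here gcd(8, 3) = 1, so lcm(8, 3) = 8·3 = 24, so 24 ∣ n.

The biconditional holds.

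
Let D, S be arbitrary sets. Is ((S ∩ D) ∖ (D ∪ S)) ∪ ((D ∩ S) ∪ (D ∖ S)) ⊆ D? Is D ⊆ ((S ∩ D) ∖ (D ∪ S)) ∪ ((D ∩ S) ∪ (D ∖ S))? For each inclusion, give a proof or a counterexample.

The two sets are equal.

Reverse inclusion. Let x ∈ D. Then either x ∈ D and x ∉ S; or x ∈ D ∩ S. In each case x ∈ ((S ∩ D) ∖ (D ∪ S)) ∪ ((D ∩ S) ∪ (D ∖ S)), so D ⊆ ((S ∩ D) ∖ (D ∪ S)) ∪ ((D ∩ S) ∪ (D ∖ S)).

Forward inclusion. Let x ∈ ((S ∩ D) ∖ (D ∪ S)) ∪ ((D ∩ S) ∪ (D ∖ S)). Then either x ∈ D and x ∉ S; or x ∈ D ∩ S. In each case x ∈ D, so ((S ∩ D) ∖ (D ∪ S)) ∪ ((D ∩ S) ∪ (D ∖ S)) ⊆ D.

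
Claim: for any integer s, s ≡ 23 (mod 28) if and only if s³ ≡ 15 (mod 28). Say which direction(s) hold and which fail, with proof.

The forward direction holds; the converse fails.

[⇐] This fails: take s = 11. Then 11³ = 1331 ≡ 15 (mod 28), yet 11 ≡ 11 (mod 28), not 23.

[⇒] Suppose s ≡ 23 (mod 28). Write s = 28j + 23. Then (28j + 23)³ = 21952j³ + 54096j² + 44436j + 12167 = 28(784j³ + 1932j² + 1587j + 434) + 15, so s³ ≡ 15 (mod 28).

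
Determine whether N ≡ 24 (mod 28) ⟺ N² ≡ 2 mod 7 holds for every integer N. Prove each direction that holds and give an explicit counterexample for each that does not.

(⇒) holds; (⇐) fails.

Forward direction. Suppose N ≡ 24 (mod 28). Then N² ≡ 24² = 576 (mod 28), and since 7 ∣ 28, also N² ≡ 2 (mod 7).

Converse. This fails: take N = 3. Then 3² = 9 ≡ 2 (mod 7), yet 3 ≡ 3 (mod 28), not 24.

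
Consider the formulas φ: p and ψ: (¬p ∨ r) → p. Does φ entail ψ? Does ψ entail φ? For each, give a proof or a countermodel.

[⇐] Assume the antecedent. If p is true, p reduces to true regardless of the other variables. If p is false, the antecedent cannot hold. Either way p holds.

[⇒] Assume the antecedent. If p is true, (¬p ∨ r) → p reduces to true regardless of the other variables. If p is false, the antecedent cannot hold. Either way (¬p ∨ r) → p holds.

Both implications hold.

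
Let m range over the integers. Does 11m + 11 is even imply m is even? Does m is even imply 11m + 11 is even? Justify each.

(→) This fails: m = 1 gives 11m + 11 = 22, which is even, but 1 is odd, not even.

(←) This also fails: m = 0 is even, but 11m + 11 = 11 is odd, not even.

Neither direction holds.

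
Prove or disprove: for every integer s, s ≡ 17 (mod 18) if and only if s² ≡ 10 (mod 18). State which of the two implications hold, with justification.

Both directions fail.

(⇒) This fails: take s = 17. Then 17 ≡ 17 (mod 18), but 17² = 289 ≡ 1 (mod 18), not 10.

(⇐) This fails: take s = 8. Then 8² = 64 ≡ 10 (mod 18), yet 8 ≡ 8 (mod 18), not 17.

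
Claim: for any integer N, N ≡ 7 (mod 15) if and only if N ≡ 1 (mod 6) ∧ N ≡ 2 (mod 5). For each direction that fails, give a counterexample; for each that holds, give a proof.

(⟹) This fails: N = 22 gives 22 ≡ 7 (mod 15) but 22 ≡ 4 (mod 6), so the conjunction on the right does not hold.

(⟸) Conversely, if N ≡ 1 (mod 6) and N ≡ 2 (mod 5), then by the Chinese remainder theorem N ≡ 7 (mod 30). Since 7 ≡ 7 (mod 15) and 15 ∣ 30, we get N ≡ 7 (mod 15).

(⇒) fails; (⇐) holds.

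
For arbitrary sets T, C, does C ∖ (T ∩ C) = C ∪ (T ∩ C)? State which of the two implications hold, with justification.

(⟸) This inclusion fails. Take T = {1}, C = {1}; then 1 ∈ C ∪ (T ∩ C) but 1 ∉ C ∖ (T ∩ C).

(⟹) Let x ∈ C ∖ (T ∩ C). Then x ∈ C and x ∉ T, from which x ∈ C ∪ (T ∩ C).

The sets are not equal: only the forward inclusion holds.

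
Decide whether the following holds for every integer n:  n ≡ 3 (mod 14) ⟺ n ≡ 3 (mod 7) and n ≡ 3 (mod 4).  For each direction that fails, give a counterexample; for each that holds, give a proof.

(⇒) fails; (⇐) holds.

(→) This fails: n = 17 gives 17 ≡ 3 (mod 14) but 17 ≡ 1 (mod 4), so the conjunction on the right does not hold.

(←) Conversely, if n ≡ 3 (mod 7) and n ≡ 3 (mod 4), then by the Chinese remainder theorem n ≡ 3 (mod 28). Since 3 ≡ 3 (mod 14) and 14 ∣ 28, we get n ≡ 3 (mod 14).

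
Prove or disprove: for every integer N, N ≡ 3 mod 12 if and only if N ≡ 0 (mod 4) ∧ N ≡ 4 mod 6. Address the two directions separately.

(⟹) This fails: N = 3 gives 3 ≡ 3 (mod 12) but 3 ≡ 3 (mod 4), so the conjunction on the right does not hold.

(⟸) This fails: N = 4 satisfies both congruences on the right (4 ≡ 0 mod 4 and 4 ≡ 4 mod 6) yet 4 ≡ 4 (mod 12), not 3.

Neither direction holds.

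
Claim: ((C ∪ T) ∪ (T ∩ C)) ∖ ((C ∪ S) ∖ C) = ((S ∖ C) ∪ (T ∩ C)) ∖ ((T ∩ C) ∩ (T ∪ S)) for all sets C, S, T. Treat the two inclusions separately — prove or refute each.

(⊆) fails and (⊇) fails.

Forward inclusion. This inclusion fails. Take C = {1}, S = ∅, T = ∅; then 1 ∈ ((C ∪ T) ∪ (T ∩ C)) ∖ ((C ∪ S) ∖ C) but 1 ∉ ((S ∖ C) ∪ (T ∩ C)) ∖ ((T ∩ C) ∩ (T ∪ S)).

Reverse inclusion. This inclusion fails. Take C = ∅, S = {1}, T = ∅; then 1 ∈ ((S ∖ C) ∪ (T ∩ C)) ∖ ((T ∩ C) ∩ (T ∪ S)) but 1 ∉ ((C ∪ T) ∪ (T ∩ C)) ∖ ((C ∪ S) ∖ C).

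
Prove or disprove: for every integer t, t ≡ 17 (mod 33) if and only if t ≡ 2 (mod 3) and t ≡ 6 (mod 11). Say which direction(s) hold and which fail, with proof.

The biconditional holds.

(→) Suppose t ≡ 17 (mod 33); write t = 33j + 17. Since 3 ∣ 33, reducing mod 3 gives t ≡ 17 ≡ 2 (mod 3); since 11 ∣ 33, reducing mod 11 gives t ≡ 17 ≡ 6 (mod 11).

(←) Conversely, if t ≡ 2 (mod 3) and t ≡ 6 (mod 11), then by the Chinese remainder theorem t ≡ 17 (mod 33). This is exactly t ≡ 17 (mod 33).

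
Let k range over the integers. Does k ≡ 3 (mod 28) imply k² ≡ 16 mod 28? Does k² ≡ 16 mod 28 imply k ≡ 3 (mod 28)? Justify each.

[⇒] This fails: take k = 3. Then 3 ≡ 3 (mod 28), but 3² = 9 ≡ 9 (mod 28), not 16.

[⇐] This fails: take k = 4. Then 4² = 16 ≡ 16 (mod 28), yet 4 ≡ 4 (mod 28), not 3.

(⇒) fails and (⇐) fails.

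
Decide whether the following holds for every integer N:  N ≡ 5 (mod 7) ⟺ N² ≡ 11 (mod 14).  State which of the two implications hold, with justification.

(→) This fails: take N = 12. Then 12 ≡ 5 (mod 7), but 12² = 144 ≡ 4 (mod 14), not 11.

(←) This fails: take N = 9. Then 9² = 81 ≡ 11 (mod 14), yet 9 ≡ 2 (mod 7), not 5.

(⇒) fails and (⇐) fails.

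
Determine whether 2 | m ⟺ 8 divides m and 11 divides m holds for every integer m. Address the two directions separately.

Only the converse holds.

(⟹) This fails: take m = 2. Certainly 2 ∣ 2, but 8 ∤ 2.

(⟸) Suppose 8 ∣ m and 11 ∣ m. Any common multiple of 8 and 11 is a multiple of their lcm; here gcd(8, 11) = 1, so lcm(8, 11) = 8·11 = 88, so 88 ∣ m. Since 2 ∣ 88, it follows that 2 ∣ m.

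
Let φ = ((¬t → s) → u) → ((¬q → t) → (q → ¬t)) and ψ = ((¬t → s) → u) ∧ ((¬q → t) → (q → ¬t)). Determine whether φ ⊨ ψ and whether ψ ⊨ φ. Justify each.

(→) This fails. Under t = T, q = F, u = F, s = F, the left side is true but the right side is false.

(←) Assume the antecedent. If t is true, the antecedent forces (t = T, q = F, u = T, s = F) or (t = T, q = F, u = T, s = T), and the consequent holds there. If t is false, the consequent reduces to true regardless of the other variables. Either way the consequent holds.

(⇒) fails; (⇐) holds.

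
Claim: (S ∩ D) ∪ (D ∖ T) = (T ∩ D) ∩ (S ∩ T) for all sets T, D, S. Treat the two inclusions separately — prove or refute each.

Forward inclusion. This inclusion fails. Take T = ∅, D = {1}, S = ∅; then 1 ∈ (S ∩ D) ∪ (D ∖ T) but 1 ∉ (T ∩ D) ∩ (S ∩ T).

Reverse inclusion. Let x ∈ (T ∩ D) ∩ (S ∩ T). Then x ∈ T ∩ D ∩ S, from which x ∈ (S ∩ D) ∪ (D ∖ T).

Only the reverse inclusion holds.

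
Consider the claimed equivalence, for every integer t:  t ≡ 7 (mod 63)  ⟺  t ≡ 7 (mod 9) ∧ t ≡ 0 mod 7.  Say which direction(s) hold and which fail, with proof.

Both implications hold.

Forward direction. Suppose t ≡ 7 (mod 63); write t = 63j + 7. Since 9 ∣ 63, reducing mod 9 gives t ≡ 7 (mod 9); since 7 ∣ 63, reducing mod 7 gives t ≡ 7 ≡ 0 (mod 7).

Converse. If t ≡ 7 (mod 9) and t ≡ 0 (mod 7), then by the Chinese remainder theorem t ≡ 7 (mod 63). This is exactly t ≡ 7 (mod 63).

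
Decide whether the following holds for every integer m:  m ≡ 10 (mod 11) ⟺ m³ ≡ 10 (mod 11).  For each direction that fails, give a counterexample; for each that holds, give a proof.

Both directions hold.

Forward direction. Suppose m ≡ 10 (mod 11). Write m = 11j + 10. Then (11j + 10)³ = 1331j³ + 3630j² + 3300j + 1000 = 11(121j³ + 330j² + 300j + 90) + 10, so m³ ≡ 10 (mod 11).

Converse. Suppose m³ ≡ 10 (mod 11). The only residue r in {0, …, 10} with r³ ≡ 10 (mod 11) is r = 10, so m ≡ 10 (mod 11).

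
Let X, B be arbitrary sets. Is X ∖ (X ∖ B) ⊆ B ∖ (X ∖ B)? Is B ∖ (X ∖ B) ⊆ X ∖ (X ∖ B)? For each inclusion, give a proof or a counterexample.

(⟸) This inclusion fails. Take X = ∅, B = {1}; then 1 ∈ B ∖ (X ∖ B) but 1 ∉ X ∖ (X ∖ B).

(⟹) Let x ∈ X ∖ (X ∖ B). Then x ∈ X ∩ B, from which x ∈ B ∖ (X ∖ B).

(⊆) holds; (⊇) fails.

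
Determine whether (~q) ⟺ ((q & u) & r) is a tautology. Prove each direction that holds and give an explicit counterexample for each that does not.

(⟹) This fails. Under q = F, u = F, r = F, the left side is true but the right side is false.

(⟸) This fails. Under q = T, u = T, r = T, the left side is false but the right side is true.

Neither implication holds.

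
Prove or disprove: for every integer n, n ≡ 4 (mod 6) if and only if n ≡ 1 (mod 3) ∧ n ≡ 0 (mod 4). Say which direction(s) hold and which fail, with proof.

(⟹) This fails: n = 10 gives 10 ≡ 4 (mod 6) but 10 ≡ 2 (mod 4), so the conjunction on the right does not hold.

(⟸) Conversely, if n ≡ 1 (mod 3) and n ≡ 0 (mod 4), then by the Chinese remainder theorem n ≡ 4 (mod 12). Since 4 ≡ 4 (mod 6) and 6 ∣ 12, we get n ≡ 4 (mod 6).

Not equivalent: only (⇐) holds.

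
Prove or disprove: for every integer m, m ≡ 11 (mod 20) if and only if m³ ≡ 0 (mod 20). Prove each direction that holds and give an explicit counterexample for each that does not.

Neither direction holds.

(⟹) This fails: take m = 11. Then 11 ≡ 11 (mod 20), but 11³ = 1331 ≡ 11 (mod 20), not 0.

(⟸) This fails: take m = 0. Then 0³ = 0 ≡ 0 (mod 20), yet 0 ≡ 0 (mod 20), not 11.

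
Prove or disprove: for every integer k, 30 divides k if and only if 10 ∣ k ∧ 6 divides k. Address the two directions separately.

Both directions hold; the statement is true.

[⇒] If 30 ∣ k, write k = 30q. Since 30 = 3·10, k = 10·(3q), so 10 ∣ k; and since 30 = 5·6, k = 6·(5q), so 6 ∣ k.

[⇐] Suppose 10 ∣ k and 6 ∣ k. Any common multiple of 10 and 6 is a multiple of their lcm; here lcm(10, 6) = 10·6/gcd(10, 6) = 60/2 = 30, so 30 ∣ k.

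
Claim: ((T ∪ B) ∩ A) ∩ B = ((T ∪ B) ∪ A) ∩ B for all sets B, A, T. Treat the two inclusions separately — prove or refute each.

Forward inclusion. Let x ∈ ((T ∪ B) ∩ A) ∩ B. Then either x ∈ B ∩ A and x ∉ T; or x ∈ B ∩ A ∩ T. In each case x ∈ ((T ∪ B) ∪ A) ∩ B, so ((T ∪ B) ∩ A) ∩ B ⊆ ((T ∪ B) ∪ A) ∩ B.

Reverse inclusion. This inclusion fails. Take B = {1}, A = ∅, T = ∅; then 1 ∈ ((T ∪ B) ∪ A) ∩ B but 1 ∉ ((T ∪ B) ∩ A) ∩ B.

(⊆) holds; (⊇) fails.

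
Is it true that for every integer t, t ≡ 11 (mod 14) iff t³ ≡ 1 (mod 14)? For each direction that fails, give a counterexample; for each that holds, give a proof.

(⇒) Suppose t ≡ 11 (mod 14). Write t = 14j + 11. Then (14j + 11)³ = 2744j³ + 6468j² + 5082j + 1331 = 14(196j³ + 462j² + 363j + 95) + 1, so t³ ≡ 1 (mod 14).

(⇐) This fails: take t = 1. Then 1³ = 1 ≡ 1 (mod 14), yet 1 ≡ 1 (mod 14), not 11.

Only the forward implication holds.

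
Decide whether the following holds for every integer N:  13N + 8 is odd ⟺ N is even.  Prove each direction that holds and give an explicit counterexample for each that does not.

(→) This fails: N = 5 gives 13N + 8 = 73, which is odd, but 5 is odd, not even.

(←) This also fails: N = 4 is even, but 13N + 8 = 60 is even, not odd.

Neither implication holds.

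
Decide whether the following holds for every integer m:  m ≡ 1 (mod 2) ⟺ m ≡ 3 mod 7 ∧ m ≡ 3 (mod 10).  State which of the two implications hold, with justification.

(⟹) This fails: m = 1 gives 1 ≡ 1 (mod 2) but 1 ≡ 1 (mod 7), so the conjunction on the right does not hold.

(⟸) Conversely, if m ≡ 3 (mod 7) and m ≡ 3 (mod 10), then by the Chinese remainder theorem m ≡ 3 (mod 70). Since 3 ≡ 1 (mod 2) and 2 ∣ 70, we get m ≡ 1 (mod 2).

Not equivalent: only (⇐) holds.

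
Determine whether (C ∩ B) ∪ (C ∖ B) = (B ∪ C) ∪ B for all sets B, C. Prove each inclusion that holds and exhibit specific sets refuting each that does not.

Only the forward inclusion holds.

Forward inclusion. Let x ∈ (C ∩ B) ∪ (C ∖ B). Then either x ∈ C and x ∉ B; or x ∈ B ∩ C. In each case x ∈ (B ∪ C) ∪ B, so (C ∩ B) ∪ (C ∖ B) ⊆ (B ∪ C) ∪ B.

Reverse inclusion. This inclusion fails. Take B = {1}, C = ∅; then 1 ∈ (B ∪ C) ∪ B but 1 ∉ (C ∩ B) ∪ (C ∖ B).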